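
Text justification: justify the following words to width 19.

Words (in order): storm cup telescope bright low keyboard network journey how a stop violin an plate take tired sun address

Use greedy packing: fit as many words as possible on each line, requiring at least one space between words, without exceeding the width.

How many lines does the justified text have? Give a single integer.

Line 1: ['storm', 'cup', 'telescope'] (min_width=19, slack=0)
Line 2: ['bright', 'low', 'keyboard'] (min_width=19, slack=0)
Line 3: ['network', 'journey', 'how'] (min_width=19, slack=0)
Line 4: ['a', 'stop', 'violin', 'an'] (min_width=16, slack=3)
Line 5: ['plate', 'take', 'tired'] (min_width=16, slack=3)
Line 6: ['sun', 'address'] (min_width=11, slack=8)
Total lines: 6

Answer: 6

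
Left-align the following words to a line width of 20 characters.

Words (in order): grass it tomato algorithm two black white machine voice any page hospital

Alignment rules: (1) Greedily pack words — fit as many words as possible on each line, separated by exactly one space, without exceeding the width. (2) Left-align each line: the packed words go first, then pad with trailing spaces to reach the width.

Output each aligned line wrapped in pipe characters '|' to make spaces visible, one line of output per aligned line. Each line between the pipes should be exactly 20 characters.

Answer: |grass it tomato     |
|algorithm two black |
|white machine voice |
|any page hospital   |

Derivation:
Line 1: ['grass', 'it', 'tomato'] (min_width=15, slack=5)
Line 2: ['algorithm', 'two', 'black'] (min_width=19, slack=1)
Line 3: ['white', 'machine', 'voice'] (min_width=19, slack=1)
Line 4: ['any', 'page', 'hospital'] (min_width=17, slack=3)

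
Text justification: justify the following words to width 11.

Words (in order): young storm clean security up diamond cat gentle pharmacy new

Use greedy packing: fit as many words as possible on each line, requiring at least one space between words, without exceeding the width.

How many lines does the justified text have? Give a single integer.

Line 1: ['young', 'storm'] (min_width=11, slack=0)
Line 2: ['clean'] (min_width=5, slack=6)
Line 3: ['security', 'up'] (min_width=11, slack=0)
Line 4: ['diamond', 'cat'] (min_width=11, slack=0)
Line 5: ['gentle'] (min_width=6, slack=5)
Line 6: ['pharmacy'] (min_width=8, slack=3)
Line 7: ['new'] (min_width=3, slack=8)
Total lines: 7

Answer: 7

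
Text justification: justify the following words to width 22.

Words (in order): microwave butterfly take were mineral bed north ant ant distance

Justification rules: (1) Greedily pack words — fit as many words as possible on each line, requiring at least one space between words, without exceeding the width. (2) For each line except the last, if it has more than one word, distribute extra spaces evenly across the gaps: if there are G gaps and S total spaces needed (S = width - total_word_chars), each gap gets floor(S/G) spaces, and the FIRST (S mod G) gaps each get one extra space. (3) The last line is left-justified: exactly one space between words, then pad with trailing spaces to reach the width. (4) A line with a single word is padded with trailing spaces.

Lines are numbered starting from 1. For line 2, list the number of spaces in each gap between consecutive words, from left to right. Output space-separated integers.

Line 1: ['microwave', 'butterfly'] (min_width=19, slack=3)
Line 2: ['take', 'were', 'mineral', 'bed'] (min_width=21, slack=1)
Line 3: ['north', 'ant', 'ant', 'distance'] (min_width=22, slack=0)

Answer: 2 1 1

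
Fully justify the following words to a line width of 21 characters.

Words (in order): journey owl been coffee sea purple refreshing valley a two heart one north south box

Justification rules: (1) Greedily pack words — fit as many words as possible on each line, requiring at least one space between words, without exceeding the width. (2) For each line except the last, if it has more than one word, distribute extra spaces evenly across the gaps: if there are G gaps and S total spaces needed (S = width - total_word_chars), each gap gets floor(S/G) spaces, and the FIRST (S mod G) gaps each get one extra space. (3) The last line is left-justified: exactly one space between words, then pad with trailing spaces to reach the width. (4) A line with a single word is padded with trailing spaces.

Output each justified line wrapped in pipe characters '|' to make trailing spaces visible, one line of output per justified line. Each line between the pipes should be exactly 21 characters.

Line 1: ['journey', 'owl', 'been'] (min_width=16, slack=5)
Line 2: ['coffee', 'sea', 'purple'] (min_width=17, slack=4)
Line 3: ['refreshing', 'valley', 'a'] (min_width=19, slack=2)
Line 4: ['two', 'heart', 'one', 'north'] (min_width=19, slack=2)
Line 5: ['south', 'box'] (min_width=9, slack=12)

Answer: |journey    owl   been|
|coffee   sea   purple|
|refreshing  valley  a|
|two  heart  one north|
|south box            |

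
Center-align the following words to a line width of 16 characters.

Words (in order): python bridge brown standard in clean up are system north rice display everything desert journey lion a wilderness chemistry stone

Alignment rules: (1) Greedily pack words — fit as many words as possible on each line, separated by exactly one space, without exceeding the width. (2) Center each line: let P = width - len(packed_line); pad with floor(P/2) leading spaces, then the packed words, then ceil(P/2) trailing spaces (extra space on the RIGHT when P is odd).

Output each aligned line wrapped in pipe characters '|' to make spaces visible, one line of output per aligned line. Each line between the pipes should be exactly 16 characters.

Answer: | python bridge  |
| brown standard |
|in clean up are |
|  system north  |
|  rice display  |
|   everything   |
| desert journey |
|     lion a     |
|   wilderness   |
|chemistry stone |

Derivation:
Line 1: ['python', 'bridge'] (min_width=13, slack=3)
Line 2: ['brown', 'standard'] (min_width=14, slack=2)
Line 3: ['in', 'clean', 'up', 'are'] (min_width=15, slack=1)
Line 4: ['system', 'north'] (min_width=12, slack=4)
Line 5: ['rice', 'display'] (min_width=12, slack=4)
Line 6: ['everything'] (min_width=10, slack=6)
Line 7: ['desert', 'journey'] (min_width=14, slack=2)
Line 8: ['lion', 'a'] (min_width=6, slack=10)
Line 9: ['wilderness'] (min_width=10, slack=6)
Line 10: ['chemistry', 'stone'] (min_width=15, slack=1)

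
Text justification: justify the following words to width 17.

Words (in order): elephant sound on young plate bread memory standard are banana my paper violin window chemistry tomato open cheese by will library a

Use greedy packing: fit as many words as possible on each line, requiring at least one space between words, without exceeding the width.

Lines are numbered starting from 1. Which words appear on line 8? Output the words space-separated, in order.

Line 1: ['elephant', 'sound', 'on'] (min_width=17, slack=0)
Line 2: ['young', 'plate', 'bread'] (min_width=17, slack=0)
Line 3: ['memory', 'standard'] (min_width=15, slack=2)
Line 4: ['are', 'banana', 'my'] (min_width=13, slack=4)
Line 5: ['paper', 'violin'] (min_width=12, slack=5)
Line 6: ['window', 'chemistry'] (min_width=16, slack=1)
Line 7: ['tomato', 'open'] (min_width=11, slack=6)
Line 8: ['cheese', 'by', 'will'] (min_width=14, slack=3)
Line 9: ['library', 'a'] (min_width=9, slack=8)

Answer: cheese by will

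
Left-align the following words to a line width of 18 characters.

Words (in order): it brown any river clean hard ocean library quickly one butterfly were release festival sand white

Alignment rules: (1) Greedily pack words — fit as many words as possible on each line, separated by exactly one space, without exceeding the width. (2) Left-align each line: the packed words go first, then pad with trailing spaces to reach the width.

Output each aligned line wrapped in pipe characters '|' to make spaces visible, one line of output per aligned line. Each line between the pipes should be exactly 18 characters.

Line 1: ['it', 'brown', 'any', 'river'] (min_width=18, slack=0)
Line 2: ['clean', 'hard', 'ocean'] (min_width=16, slack=2)
Line 3: ['library', 'quickly'] (min_width=15, slack=3)
Line 4: ['one', 'butterfly', 'were'] (min_width=18, slack=0)
Line 5: ['release', 'festival'] (min_width=16, slack=2)
Line 6: ['sand', 'white'] (min_width=10, slack=8)

Answer: |it brown any river|
|clean hard ocean  |
|library quickly   |
|one butterfly were|
|release festival  |
|sand white        |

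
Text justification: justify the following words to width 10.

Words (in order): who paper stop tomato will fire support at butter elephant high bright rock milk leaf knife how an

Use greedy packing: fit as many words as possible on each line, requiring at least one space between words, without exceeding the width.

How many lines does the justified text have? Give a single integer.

Answer: 12

Derivation:
Line 1: ['who', 'paper'] (min_width=9, slack=1)
Line 2: ['stop'] (min_width=4, slack=6)
Line 3: ['tomato'] (min_width=6, slack=4)
Line 4: ['will', 'fire'] (min_width=9, slack=1)
Line 5: ['support', 'at'] (min_width=10, slack=0)
Line 6: ['butter'] (min_width=6, slack=4)
Line 7: ['elephant'] (min_width=8, slack=2)
Line 8: ['high'] (min_width=4, slack=6)
Line 9: ['bright'] (min_width=6, slack=4)
Line 10: ['rock', 'milk'] (min_width=9, slack=1)
Line 11: ['leaf', 'knife'] (min_width=10, slack=0)
Line 12: ['how', 'an'] (min_width=6, slack=4)
Total lines: 12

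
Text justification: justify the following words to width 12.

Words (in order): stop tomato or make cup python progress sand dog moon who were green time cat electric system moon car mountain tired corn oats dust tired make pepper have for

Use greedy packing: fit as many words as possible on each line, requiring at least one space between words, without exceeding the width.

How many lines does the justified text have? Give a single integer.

Answer: 16

Derivation:
Line 1: ['stop', 'tomato'] (min_width=11, slack=1)
Line 2: ['or', 'make', 'cup'] (min_width=11, slack=1)
Line 3: ['python'] (min_width=6, slack=6)
Line 4: ['progress'] (min_width=8, slack=4)
Line 5: ['sand', 'dog'] (min_width=8, slack=4)
Line 6: ['moon', 'who'] (min_width=8, slack=4)
Line 7: ['were', 'green'] (min_width=10, slack=2)
Line 8: ['time', 'cat'] (min_width=8, slack=4)
Line 9: ['electric'] (min_width=8, slack=4)
Line 10: ['system', 'moon'] (min_width=11, slack=1)
Line 11: ['car', 'mountain'] (min_width=12, slack=0)
Line 12: ['tired', 'corn'] (min_width=10, slack=2)
Line 13: ['oats', 'dust'] (min_width=9, slack=3)
Line 14: ['tired', 'make'] (min_width=10, slack=2)
Line 15: ['pepper', 'have'] (min_width=11, slack=1)
Line 16: ['for'] (min_width=3, slack=9)
Total lines: 16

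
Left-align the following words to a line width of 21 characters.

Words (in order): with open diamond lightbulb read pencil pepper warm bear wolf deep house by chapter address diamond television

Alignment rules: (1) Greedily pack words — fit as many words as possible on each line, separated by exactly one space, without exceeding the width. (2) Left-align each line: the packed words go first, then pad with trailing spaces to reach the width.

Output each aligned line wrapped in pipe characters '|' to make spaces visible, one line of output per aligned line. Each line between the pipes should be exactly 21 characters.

Line 1: ['with', 'open', 'diamond'] (min_width=17, slack=4)
Line 2: ['lightbulb', 'read', 'pencil'] (min_width=21, slack=0)
Line 3: ['pepper', 'warm', 'bear', 'wolf'] (min_width=21, slack=0)
Line 4: ['deep', 'house', 'by', 'chapter'] (min_width=21, slack=0)
Line 5: ['address', 'diamond'] (min_width=15, slack=6)
Line 6: ['television'] (min_width=10, slack=11)

Answer: |with open diamond    |
|lightbulb read pencil|
|pepper warm bear wolf|
|deep house by chapter|
|address diamond      |
|television           |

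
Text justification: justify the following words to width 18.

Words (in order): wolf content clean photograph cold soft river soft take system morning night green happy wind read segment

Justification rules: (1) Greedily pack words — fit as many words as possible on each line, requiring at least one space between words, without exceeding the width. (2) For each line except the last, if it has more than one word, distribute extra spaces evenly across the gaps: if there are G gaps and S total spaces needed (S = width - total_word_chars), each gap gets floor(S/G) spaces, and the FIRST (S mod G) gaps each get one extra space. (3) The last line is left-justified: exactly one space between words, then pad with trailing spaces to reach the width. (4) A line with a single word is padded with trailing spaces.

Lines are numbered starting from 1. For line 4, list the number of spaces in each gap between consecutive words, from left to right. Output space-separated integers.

Line 1: ['wolf', 'content', 'clean'] (min_width=18, slack=0)
Line 2: ['photograph', 'cold'] (min_width=15, slack=3)
Line 3: ['soft', 'river', 'soft'] (min_width=15, slack=3)
Line 4: ['take', 'system'] (min_width=11, slack=7)
Line 5: ['morning', 'night'] (min_width=13, slack=5)
Line 6: ['green', 'happy', 'wind'] (min_width=16, slack=2)
Line 7: ['read', 'segment'] (min_width=12, slack=6)

Answer: 8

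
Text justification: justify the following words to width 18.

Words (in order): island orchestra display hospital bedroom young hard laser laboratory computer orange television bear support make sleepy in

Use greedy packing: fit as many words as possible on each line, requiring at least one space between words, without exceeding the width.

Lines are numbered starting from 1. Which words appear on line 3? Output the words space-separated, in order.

Line 1: ['island', 'orchestra'] (min_width=16, slack=2)
Line 2: ['display', 'hospital'] (min_width=16, slack=2)
Line 3: ['bedroom', 'young', 'hard'] (min_width=18, slack=0)
Line 4: ['laser', 'laboratory'] (min_width=16, slack=2)
Line 5: ['computer', 'orange'] (min_width=15, slack=3)
Line 6: ['television', 'bear'] (min_width=15, slack=3)
Line 7: ['support', 'make'] (min_width=12, slack=6)
Line 8: ['sleepy', 'in'] (min_width=9, slack=9)

Answer: bedroom young hard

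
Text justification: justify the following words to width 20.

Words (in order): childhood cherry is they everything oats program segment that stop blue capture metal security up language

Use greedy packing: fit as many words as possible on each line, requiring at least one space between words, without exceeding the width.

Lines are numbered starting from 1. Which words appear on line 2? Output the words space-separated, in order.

Answer: they everything oats

Derivation:
Line 1: ['childhood', 'cherry', 'is'] (min_width=19, slack=1)
Line 2: ['they', 'everything', 'oats'] (min_width=20, slack=0)
Line 3: ['program', 'segment', 'that'] (min_width=20, slack=0)
Line 4: ['stop', 'blue', 'capture'] (min_width=17, slack=3)
Line 5: ['metal', 'security', 'up'] (min_width=17, slack=3)
Line 6: ['language'] (min_width=8, slack=12)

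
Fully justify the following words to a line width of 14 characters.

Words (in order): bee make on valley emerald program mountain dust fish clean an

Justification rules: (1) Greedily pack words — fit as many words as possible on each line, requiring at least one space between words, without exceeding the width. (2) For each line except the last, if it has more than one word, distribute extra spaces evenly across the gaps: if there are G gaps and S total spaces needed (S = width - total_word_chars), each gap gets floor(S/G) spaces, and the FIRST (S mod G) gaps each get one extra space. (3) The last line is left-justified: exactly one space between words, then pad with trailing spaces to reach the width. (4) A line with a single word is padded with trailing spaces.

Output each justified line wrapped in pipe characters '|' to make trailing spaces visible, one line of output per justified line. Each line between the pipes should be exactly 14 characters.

Line 1: ['bee', 'make', 'on'] (min_width=11, slack=3)
Line 2: ['valley', 'emerald'] (min_width=14, slack=0)
Line 3: ['program'] (min_width=7, slack=7)
Line 4: ['mountain', 'dust'] (min_width=13, slack=1)
Line 5: ['fish', 'clean', 'an'] (min_width=13, slack=1)

Answer: |bee   make  on|
|valley emerald|
|program       |
|mountain  dust|
|fish clean an |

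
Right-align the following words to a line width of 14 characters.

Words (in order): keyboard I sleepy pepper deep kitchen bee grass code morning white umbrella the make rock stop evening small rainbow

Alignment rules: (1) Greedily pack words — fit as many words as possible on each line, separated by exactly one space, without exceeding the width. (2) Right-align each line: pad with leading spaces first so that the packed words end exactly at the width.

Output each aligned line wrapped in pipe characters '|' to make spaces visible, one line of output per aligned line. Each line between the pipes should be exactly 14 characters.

Line 1: ['keyboard', 'I'] (min_width=10, slack=4)
Line 2: ['sleepy', 'pepper'] (min_width=13, slack=1)
Line 3: ['deep', 'kitchen'] (min_width=12, slack=2)
Line 4: ['bee', 'grass', 'code'] (min_width=14, slack=0)
Line 5: ['morning', 'white'] (min_width=13, slack=1)
Line 6: ['umbrella', 'the'] (min_width=12, slack=2)
Line 7: ['make', 'rock', 'stop'] (min_width=14, slack=0)
Line 8: ['evening', 'small'] (min_width=13, slack=1)
Line 9: ['rainbow'] (min_width=7, slack=7)

Answer: |    keyboard I|
| sleepy pepper|
|  deep kitchen|
|bee grass code|
| morning white|
|  umbrella the|
|make rock stop|
| evening small|
|       rainbow|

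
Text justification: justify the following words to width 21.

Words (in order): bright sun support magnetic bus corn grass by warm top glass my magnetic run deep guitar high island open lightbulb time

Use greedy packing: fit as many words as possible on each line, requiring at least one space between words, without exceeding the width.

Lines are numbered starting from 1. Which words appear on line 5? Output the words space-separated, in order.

Answer: deep guitar high

Derivation:
Line 1: ['bright', 'sun', 'support'] (min_width=18, slack=3)
Line 2: ['magnetic', 'bus', 'corn'] (min_width=17, slack=4)
Line 3: ['grass', 'by', 'warm', 'top'] (min_width=17, slack=4)
Line 4: ['glass', 'my', 'magnetic', 'run'] (min_width=21, slack=0)
Line 5: ['deep', 'guitar', 'high'] (min_width=16, slack=5)
Line 6: ['island', 'open', 'lightbulb'] (min_width=21, slack=0)
Line 7: ['time'] (min_width=4, slack=17)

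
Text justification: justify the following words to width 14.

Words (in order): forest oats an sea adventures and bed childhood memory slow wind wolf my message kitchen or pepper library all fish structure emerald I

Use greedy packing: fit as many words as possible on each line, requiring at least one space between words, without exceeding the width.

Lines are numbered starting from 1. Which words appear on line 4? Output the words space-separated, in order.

Answer: childhood

Derivation:
Line 1: ['forest', 'oats', 'an'] (min_width=14, slack=0)
Line 2: ['sea', 'adventures'] (min_width=14, slack=0)
Line 3: ['and', 'bed'] (min_width=7, slack=7)
Line 4: ['childhood'] (min_width=9, slack=5)
Line 5: ['memory', 'slow'] (min_width=11, slack=3)
Line 6: ['wind', 'wolf', 'my'] (min_width=12, slack=2)
Line 7: ['message'] (min_width=7, slack=7)
Line 8: ['kitchen', 'or'] (min_width=10, slack=4)
Line 9: ['pepper', 'library'] (min_width=14, slack=0)
Line 10: ['all', 'fish'] (min_width=8, slack=6)
Line 11: ['structure'] (min_width=9, slack=5)
Line 12: ['emerald', 'I'] (min_width=9, slack=5)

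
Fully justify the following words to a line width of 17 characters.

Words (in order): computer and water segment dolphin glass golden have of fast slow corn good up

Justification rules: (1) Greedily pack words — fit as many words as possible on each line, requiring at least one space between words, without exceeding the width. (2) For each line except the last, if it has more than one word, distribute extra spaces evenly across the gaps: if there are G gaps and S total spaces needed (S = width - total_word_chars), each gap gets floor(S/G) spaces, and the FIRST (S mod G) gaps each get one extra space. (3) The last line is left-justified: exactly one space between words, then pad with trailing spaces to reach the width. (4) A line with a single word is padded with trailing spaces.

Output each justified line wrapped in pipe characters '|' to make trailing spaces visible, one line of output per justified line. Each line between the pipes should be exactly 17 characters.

Answer: |computer      and|
|water     segment|
|dolphin     glass|
|golden   have  of|
|fast   slow  corn|
|good up          |

Derivation:
Line 1: ['computer', 'and'] (min_width=12, slack=5)
Line 2: ['water', 'segment'] (min_width=13, slack=4)
Line 3: ['dolphin', 'glass'] (min_width=13, slack=4)
Line 4: ['golden', 'have', 'of'] (min_width=14, slack=3)
Line 5: ['fast', 'slow', 'corn'] (min_width=14, slack=3)
Line 6: ['good', 'up'] (min_width=7, slack=10)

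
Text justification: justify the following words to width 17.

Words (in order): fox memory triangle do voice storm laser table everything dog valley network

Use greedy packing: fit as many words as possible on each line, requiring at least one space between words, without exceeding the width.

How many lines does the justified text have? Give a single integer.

Answer: 5

Derivation:
Line 1: ['fox', 'memory'] (min_width=10, slack=7)
Line 2: ['triangle', 'do', 'voice'] (min_width=17, slack=0)
Line 3: ['storm', 'laser', 'table'] (min_width=17, slack=0)
Line 4: ['everything', 'dog'] (min_width=14, slack=3)
Line 5: ['valley', 'network'] (min_width=14, slack=3)
Total lines: 5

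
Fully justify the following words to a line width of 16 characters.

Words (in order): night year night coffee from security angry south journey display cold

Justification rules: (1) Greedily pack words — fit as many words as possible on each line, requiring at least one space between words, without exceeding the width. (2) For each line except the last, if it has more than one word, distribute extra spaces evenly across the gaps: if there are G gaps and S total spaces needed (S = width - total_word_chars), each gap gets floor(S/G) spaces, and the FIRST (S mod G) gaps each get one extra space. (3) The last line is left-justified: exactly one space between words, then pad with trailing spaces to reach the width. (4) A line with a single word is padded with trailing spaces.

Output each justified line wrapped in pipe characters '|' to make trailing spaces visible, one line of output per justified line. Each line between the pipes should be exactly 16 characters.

Line 1: ['night', 'year', 'night'] (min_width=16, slack=0)
Line 2: ['coffee', 'from'] (min_width=11, slack=5)
Line 3: ['security', 'angry'] (min_width=14, slack=2)
Line 4: ['south', 'journey'] (min_width=13, slack=3)
Line 5: ['display', 'cold'] (min_width=12, slack=4)

Answer: |night year night|
|coffee      from|
|security   angry|
|south    journey|
|display cold    |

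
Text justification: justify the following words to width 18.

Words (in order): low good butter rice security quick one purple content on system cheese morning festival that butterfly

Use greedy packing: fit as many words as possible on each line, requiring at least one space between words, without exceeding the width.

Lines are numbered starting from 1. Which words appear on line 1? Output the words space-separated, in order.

Line 1: ['low', 'good', 'butter'] (min_width=15, slack=3)
Line 2: ['rice', 'security'] (min_width=13, slack=5)
Line 3: ['quick', 'one', 'purple'] (min_width=16, slack=2)
Line 4: ['content', 'on', 'system'] (min_width=17, slack=1)
Line 5: ['cheese', 'morning'] (min_width=14, slack=4)
Line 6: ['festival', 'that'] (min_width=13, slack=5)
Line 7: ['butterfly'] (min_width=9, slack=9)

Answer: low good butter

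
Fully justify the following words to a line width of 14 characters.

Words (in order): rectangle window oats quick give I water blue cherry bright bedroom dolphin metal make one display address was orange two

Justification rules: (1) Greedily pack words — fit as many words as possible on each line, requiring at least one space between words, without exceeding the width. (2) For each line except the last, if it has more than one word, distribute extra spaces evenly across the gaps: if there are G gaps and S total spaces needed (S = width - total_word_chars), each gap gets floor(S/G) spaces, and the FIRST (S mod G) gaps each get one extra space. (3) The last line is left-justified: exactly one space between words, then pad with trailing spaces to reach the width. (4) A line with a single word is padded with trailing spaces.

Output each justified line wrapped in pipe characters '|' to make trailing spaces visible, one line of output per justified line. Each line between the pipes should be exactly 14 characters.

Answer: |rectangle     |
|window    oats|
|quick  give  I|
|water     blue|
|cherry  bright|
|bedroom       |
|dolphin  metal|
|make       one|
|display       |
|address    was|
|orange two    |

Derivation:
Line 1: ['rectangle'] (min_width=9, slack=5)
Line 2: ['window', 'oats'] (min_width=11, slack=3)
Line 3: ['quick', 'give', 'I'] (min_width=12, slack=2)
Line 4: ['water', 'blue'] (min_width=10, slack=4)
Line 5: ['cherry', 'bright'] (min_width=13, slack=1)
Line 6: ['bedroom'] (min_width=7, slack=7)
Line 7: ['dolphin', 'metal'] (min_width=13, slack=1)
Line 8: ['make', 'one'] (min_width=8, slack=6)
Line 9: ['display'] (min_width=7, slack=7)
Line 10: ['address', 'was'] (min_width=11, slack=3)
Line 11: ['orange', 'two'] (min_width=10, slack=4)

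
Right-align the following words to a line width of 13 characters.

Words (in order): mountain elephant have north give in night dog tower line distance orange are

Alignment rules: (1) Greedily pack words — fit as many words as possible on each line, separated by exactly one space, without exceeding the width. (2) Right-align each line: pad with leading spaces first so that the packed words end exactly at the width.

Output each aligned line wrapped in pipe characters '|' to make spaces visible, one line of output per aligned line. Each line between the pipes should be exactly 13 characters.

Line 1: ['mountain'] (min_width=8, slack=5)
Line 2: ['elephant', 'have'] (min_width=13, slack=0)
Line 3: ['north', 'give', 'in'] (min_width=13, slack=0)
Line 4: ['night', 'dog'] (min_width=9, slack=4)
Line 5: ['tower', 'line'] (min_width=10, slack=3)
Line 6: ['distance'] (min_width=8, slack=5)
Line 7: ['orange', 'are'] (min_width=10, slack=3)

Answer: |     mountain|
|elephant have|
|north give in|
|    night dog|
|   tower line|
|     distance|
|   orange are|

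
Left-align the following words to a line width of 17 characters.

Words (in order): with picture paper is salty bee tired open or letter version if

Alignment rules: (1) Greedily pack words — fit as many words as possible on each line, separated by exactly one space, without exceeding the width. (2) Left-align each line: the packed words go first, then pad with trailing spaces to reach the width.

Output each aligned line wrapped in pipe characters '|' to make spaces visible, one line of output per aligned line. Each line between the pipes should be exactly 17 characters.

Line 1: ['with', 'picture'] (min_width=12, slack=5)
Line 2: ['paper', 'is', 'salty'] (min_width=14, slack=3)
Line 3: ['bee', 'tired', 'open', 'or'] (min_width=17, slack=0)
Line 4: ['letter', 'version', 'if'] (min_width=17, slack=0)

Answer: |with picture     |
|paper is salty   |
|bee tired open or|
|letter version if|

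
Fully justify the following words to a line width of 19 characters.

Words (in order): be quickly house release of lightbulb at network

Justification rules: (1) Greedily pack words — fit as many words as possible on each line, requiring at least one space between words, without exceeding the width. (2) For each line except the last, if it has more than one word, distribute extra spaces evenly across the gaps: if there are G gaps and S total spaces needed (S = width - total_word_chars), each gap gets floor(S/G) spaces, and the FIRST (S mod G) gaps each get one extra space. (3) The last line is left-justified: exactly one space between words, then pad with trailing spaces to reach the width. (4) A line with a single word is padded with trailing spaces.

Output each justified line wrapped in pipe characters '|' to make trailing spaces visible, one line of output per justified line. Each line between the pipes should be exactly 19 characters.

Line 1: ['be', 'quickly', 'house'] (min_width=16, slack=3)
Line 2: ['release', 'of'] (min_width=10, slack=9)
Line 3: ['lightbulb', 'at'] (min_width=12, slack=7)
Line 4: ['network'] (min_width=7, slack=12)

Answer: |be   quickly  house|
|release          of|
|lightbulb        at|
|network            |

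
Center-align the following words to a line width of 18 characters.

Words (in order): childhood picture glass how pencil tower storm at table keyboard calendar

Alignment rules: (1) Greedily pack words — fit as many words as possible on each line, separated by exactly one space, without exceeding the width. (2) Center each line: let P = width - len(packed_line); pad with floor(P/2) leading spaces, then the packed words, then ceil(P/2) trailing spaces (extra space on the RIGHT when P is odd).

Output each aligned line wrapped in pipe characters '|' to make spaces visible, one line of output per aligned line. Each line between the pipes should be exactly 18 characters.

Line 1: ['childhood', 'picture'] (min_width=17, slack=1)
Line 2: ['glass', 'how', 'pencil'] (min_width=16, slack=2)
Line 3: ['tower', 'storm', 'at'] (min_width=14, slack=4)
Line 4: ['table', 'keyboard'] (min_width=14, slack=4)
Line 5: ['calendar'] (min_width=8, slack=10)

Answer: |childhood picture |
| glass how pencil |
|  tower storm at  |
|  table keyboard  |
|     calendar     |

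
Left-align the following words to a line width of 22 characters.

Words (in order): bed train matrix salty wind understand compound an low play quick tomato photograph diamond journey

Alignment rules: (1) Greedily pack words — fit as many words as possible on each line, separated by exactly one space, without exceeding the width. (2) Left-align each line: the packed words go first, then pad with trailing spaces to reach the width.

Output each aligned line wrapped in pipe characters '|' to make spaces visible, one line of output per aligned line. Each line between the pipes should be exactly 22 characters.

Line 1: ['bed', 'train', 'matrix', 'salty'] (min_width=22, slack=0)
Line 2: ['wind', 'understand'] (min_width=15, slack=7)
Line 3: ['compound', 'an', 'low', 'play'] (min_width=20, slack=2)
Line 4: ['quick', 'tomato'] (min_width=12, slack=10)
Line 5: ['photograph', 'diamond'] (min_width=18, slack=4)
Line 6: ['journey'] (min_width=7, slack=15)

Answer: |bed train matrix salty|
|wind understand       |
|compound an low play  |
|quick tomato          |
|photograph diamond    |
|journey               |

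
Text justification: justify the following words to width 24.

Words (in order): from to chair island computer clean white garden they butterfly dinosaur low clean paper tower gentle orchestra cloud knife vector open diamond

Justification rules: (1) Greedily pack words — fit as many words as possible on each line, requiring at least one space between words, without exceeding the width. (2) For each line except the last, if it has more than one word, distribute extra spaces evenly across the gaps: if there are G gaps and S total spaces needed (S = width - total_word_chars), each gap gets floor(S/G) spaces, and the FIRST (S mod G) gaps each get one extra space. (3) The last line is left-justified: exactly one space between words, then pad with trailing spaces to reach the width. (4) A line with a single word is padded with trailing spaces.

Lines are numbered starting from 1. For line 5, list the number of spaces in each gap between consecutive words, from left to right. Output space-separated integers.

Answer: 2 2

Derivation:
Line 1: ['from', 'to', 'chair', 'island'] (min_width=20, slack=4)
Line 2: ['computer', 'clean', 'white'] (min_width=20, slack=4)
Line 3: ['garden', 'they', 'butterfly'] (min_width=21, slack=3)
Line 4: ['dinosaur', 'low', 'clean', 'paper'] (min_width=24, slack=0)
Line 5: ['tower', 'gentle', 'orchestra'] (min_width=22, slack=2)
Line 6: ['cloud', 'knife', 'vector', 'open'] (min_width=23, slack=1)
Line 7: ['diamond'] (min_width=7, slack=17)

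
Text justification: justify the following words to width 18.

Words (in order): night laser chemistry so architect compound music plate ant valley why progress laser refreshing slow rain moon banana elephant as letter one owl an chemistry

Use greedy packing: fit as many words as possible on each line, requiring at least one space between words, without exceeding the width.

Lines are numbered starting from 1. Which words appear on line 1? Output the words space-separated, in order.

Answer: night laser

Derivation:
Line 1: ['night', 'laser'] (min_width=11, slack=7)
Line 2: ['chemistry', 'so'] (min_width=12, slack=6)
Line 3: ['architect', 'compound'] (min_width=18, slack=0)
Line 4: ['music', 'plate', 'ant'] (min_width=15, slack=3)
Line 5: ['valley', 'why'] (min_width=10, slack=8)
Line 6: ['progress', 'laser'] (min_width=14, slack=4)
Line 7: ['refreshing', 'slow'] (min_width=15, slack=3)
Line 8: ['rain', 'moon', 'banana'] (min_width=16, slack=2)
Line 9: ['elephant', 'as', 'letter'] (min_width=18, slack=0)
Line 10: ['one', 'owl', 'an'] (min_width=10, slack=8)
Line 11: ['chemistry'] (min_width=9, slack=9)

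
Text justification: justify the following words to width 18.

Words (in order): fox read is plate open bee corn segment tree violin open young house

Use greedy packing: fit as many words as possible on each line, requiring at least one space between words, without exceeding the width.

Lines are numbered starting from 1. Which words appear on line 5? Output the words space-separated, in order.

Line 1: ['fox', 'read', 'is', 'plate'] (min_width=17, slack=1)
Line 2: ['open', 'bee', 'corn'] (min_width=13, slack=5)
Line 3: ['segment', 'tree'] (min_width=12, slack=6)
Line 4: ['violin', 'open', 'young'] (min_width=17, slack=1)
Line 5: ['house'] (min_width=5, slack=13)

Answer: house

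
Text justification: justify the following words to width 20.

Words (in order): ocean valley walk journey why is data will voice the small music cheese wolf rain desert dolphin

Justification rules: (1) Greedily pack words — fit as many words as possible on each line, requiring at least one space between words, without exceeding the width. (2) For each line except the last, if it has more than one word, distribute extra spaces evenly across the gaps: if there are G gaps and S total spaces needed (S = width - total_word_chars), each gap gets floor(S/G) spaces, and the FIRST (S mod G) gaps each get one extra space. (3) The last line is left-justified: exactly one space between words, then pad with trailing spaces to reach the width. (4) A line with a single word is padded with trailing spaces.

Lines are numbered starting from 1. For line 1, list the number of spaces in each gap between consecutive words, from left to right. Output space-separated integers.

Answer: 3 2

Derivation:
Line 1: ['ocean', 'valley', 'walk'] (min_width=17, slack=3)
Line 2: ['journey', 'why', 'is', 'data'] (min_width=19, slack=1)
Line 3: ['will', 'voice', 'the', 'small'] (min_width=20, slack=0)
Line 4: ['music', 'cheese', 'wolf'] (min_width=17, slack=3)
Line 5: ['rain', 'desert', 'dolphin'] (min_width=19, slack=1)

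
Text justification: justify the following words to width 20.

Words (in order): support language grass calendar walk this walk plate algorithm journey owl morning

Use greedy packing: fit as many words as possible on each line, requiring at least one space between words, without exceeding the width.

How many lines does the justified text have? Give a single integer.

Answer: 5

Derivation:
Line 1: ['support', 'language'] (min_width=16, slack=4)
Line 2: ['grass', 'calendar', 'walk'] (min_width=19, slack=1)
Line 3: ['this', 'walk', 'plate'] (min_width=15, slack=5)
Line 4: ['algorithm', 'journey'] (min_width=17, slack=3)
Line 5: ['owl', 'morning'] (min_width=11, slack=9)
Total lines: 5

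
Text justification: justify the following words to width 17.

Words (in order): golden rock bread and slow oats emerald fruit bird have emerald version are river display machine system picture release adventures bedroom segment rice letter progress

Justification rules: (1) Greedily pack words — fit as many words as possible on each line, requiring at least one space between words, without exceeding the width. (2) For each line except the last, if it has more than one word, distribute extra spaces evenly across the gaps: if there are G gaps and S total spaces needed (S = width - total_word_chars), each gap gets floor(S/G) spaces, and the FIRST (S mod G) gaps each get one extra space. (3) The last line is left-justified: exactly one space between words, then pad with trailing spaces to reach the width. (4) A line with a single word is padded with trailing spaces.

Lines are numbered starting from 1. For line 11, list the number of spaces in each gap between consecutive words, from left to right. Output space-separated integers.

Line 1: ['golden', 'rock', 'bread'] (min_width=17, slack=0)
Line 2: ['and', 'slow', 'oats'] (min_width=13, slack=4)
Line 3: ['emerald', 'fruit'] (min_width=13, slack=4)
Line 4: ['bird', 'have', 'emerald'] (min_width=17, slack=0)
Line 5: ['version', 'are', 'river'] (min_width=17, slack=0)
Line 6: ['display', 'machine'] (min_width=15, slack=2)
Line 7: ['system', 'picture'] (min_width=14, slack=3)
Line 8: ['release'] (min_width=7, slack=10)
Line 9: ['adventures'] (min_width=10, slack=7)
Line 10: ['bedroom', 'segment'] (min_width=15, slack=2)
Line 11: ['rice', 'letter'] (min_width=11, slack=6)
Line 12: ['progress'] (min_width=8, slack=9)

Answer: 7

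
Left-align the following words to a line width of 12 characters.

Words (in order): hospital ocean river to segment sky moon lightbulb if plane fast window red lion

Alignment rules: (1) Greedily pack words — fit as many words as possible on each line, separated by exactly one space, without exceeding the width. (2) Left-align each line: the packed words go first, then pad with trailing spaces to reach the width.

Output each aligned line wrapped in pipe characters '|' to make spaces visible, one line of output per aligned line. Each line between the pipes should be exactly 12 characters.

Answer: |hospital    |
|ocean river |
|to segment  |
|sky moon    |
|lightbulb if|
|plane fast  |
|window red  |
|lion        |

Derivation:
Line 1: ['hospital'] (min_width=8, slack=4)
Line 2: ['ocean', 'river'] (min_width=11, slack=1)
Line 3: ['to', 'segment'] (min_width=10, slack=2)
Line 4: ['sky', 'moon'] (min_width=8, slack=4)
Line 5: ['lightbulb', 'if'] (min_width=12, slack=0)
Line 6: ['plane', 'fast'] (min_width=10, slack=2)
Line 7: ['window', 'red'] (min_width=10, slack=2)
Line 8: ['lion'] (min_width=4, slack=8)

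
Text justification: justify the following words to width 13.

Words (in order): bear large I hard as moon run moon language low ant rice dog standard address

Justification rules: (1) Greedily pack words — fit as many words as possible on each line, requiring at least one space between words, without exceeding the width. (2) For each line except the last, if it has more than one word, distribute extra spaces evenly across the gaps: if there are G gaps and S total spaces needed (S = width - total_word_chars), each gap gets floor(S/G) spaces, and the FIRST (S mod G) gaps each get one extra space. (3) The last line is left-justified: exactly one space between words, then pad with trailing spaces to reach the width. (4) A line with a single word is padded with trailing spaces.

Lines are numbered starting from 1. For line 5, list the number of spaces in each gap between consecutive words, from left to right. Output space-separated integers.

Answer: 2 1

Derivation:
Line 1: ['bear', 'large', 'I'] (min_width=12, slack=1)
Line 2: ['hard', 'as', 'moon'] (min_width=12, slack=1)
Line 3: ['run', 'moon'] (min_width=8, slack=5)
Line 4: ['language', 'low'] (min_width=12, slack=1)
Line 5: ['ant', 'rice', 'dog'] (min_width=12, slack=1)
Line 6: ['standard'] (min_width=8, slack=5)
Line 7: ['address'] (min_width=7, slack=6)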